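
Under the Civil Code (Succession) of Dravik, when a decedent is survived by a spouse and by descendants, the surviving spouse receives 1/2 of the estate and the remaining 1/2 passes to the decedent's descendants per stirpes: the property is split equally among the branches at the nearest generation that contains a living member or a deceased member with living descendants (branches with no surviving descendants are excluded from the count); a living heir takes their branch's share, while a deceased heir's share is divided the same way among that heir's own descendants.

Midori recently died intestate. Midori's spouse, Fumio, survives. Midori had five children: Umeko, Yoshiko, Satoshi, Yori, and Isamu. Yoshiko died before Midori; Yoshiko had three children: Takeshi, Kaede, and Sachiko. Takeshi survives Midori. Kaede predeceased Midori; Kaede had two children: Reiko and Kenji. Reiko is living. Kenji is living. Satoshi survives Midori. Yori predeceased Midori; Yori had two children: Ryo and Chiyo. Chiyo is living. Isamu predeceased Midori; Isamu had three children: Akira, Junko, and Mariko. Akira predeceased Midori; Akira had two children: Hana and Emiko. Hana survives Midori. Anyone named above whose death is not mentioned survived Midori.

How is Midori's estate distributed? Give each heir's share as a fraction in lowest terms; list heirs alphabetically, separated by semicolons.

Fumio, as surviving spouse, takes 1/2.
The remaining 1/2 passes to Midori's descendants per stirpes.
The 1/2 is divided into 5 equal shares of 1/10 among Umeko, Yoshiko, Satoshi, Yori, Isamu.
Umeko is living and takes 1/10.
Yoshiko predeceased; the 1/10 allotted to Yoshiko's branch passes to Yoshiko's issue by representation.
The 1/10 is divided into 3 equal shares of 1/30 among Takeshi, Kaede, Sachiko.
Takeshi is living and takes 1/30.
Kaede predeceased; the 1/30 allotted to Kaede's branch passes to Kaede's issue by representation.
The 1/30 is divided into 2 equal shares of 1/60 among Reiko, Kenji.
Reiko is living and takes 1/60.
Kenji is living and takes 1/60.
Sachiko is living and takes 1/30.
Satoshi is living and takes 1/10.
Yori predeceased; the 1/10 allotted to Yori's branch passes to Yori's issue by representation.
The 1/10 is divided into 2 equal shares of 1/20 among Ryo, Chiyo.
Ryo is living and takes 1/20.
Chiyo is living and takes 1/20.
Isamu predeceased; the 1/10 allotted to Isamu's branch passes to Isamu's issue by representation.
The 1/10 is divided into 3 equal shares of 1/30 among Akira, Junko, Mariko.
Akira predeceased; the 1/30 allotted to Akira's branch passes to Akira's issue by representation.
The 1/30 is divided into 2 equal shares of 1/60 among Hana, Emiko.
Hana is living and takes 1/60.
Emiko is living and takes 1/60.
Junko is living and takes 1/30.
Mariko is living and takes 1/30.

Chiyo 1/20; Emiko 1/60; Fumio 1/2; Hana 1/60; Junko 1/30; Kenji 1/60; Mariko 1/30; Reiko 1/60; Ryo 1/20; Sachiko 1/30; Satoshi 1/10; Takeshi 1/30; Umeko 1/10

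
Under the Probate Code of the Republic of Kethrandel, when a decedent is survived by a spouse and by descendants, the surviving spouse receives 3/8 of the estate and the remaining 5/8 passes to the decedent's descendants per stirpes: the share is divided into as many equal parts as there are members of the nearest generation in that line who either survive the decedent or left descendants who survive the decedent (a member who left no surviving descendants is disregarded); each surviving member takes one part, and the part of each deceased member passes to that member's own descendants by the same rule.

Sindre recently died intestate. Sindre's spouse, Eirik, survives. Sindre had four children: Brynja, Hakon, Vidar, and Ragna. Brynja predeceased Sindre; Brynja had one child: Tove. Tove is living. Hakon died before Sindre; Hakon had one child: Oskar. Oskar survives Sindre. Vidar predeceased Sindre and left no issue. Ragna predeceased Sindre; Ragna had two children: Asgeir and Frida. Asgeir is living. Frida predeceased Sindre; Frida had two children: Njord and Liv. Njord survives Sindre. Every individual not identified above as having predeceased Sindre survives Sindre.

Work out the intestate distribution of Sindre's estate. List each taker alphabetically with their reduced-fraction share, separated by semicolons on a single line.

Eirik, as surviving spouse, takes 3/8.
The remaining 5/8 passes to Sindre's descendants per stirpes.
Vidar left no surviving issue, so that branch lapses and is disregarded.
The 5/8 is divided into 3 equal shares of 5/24 among Brynja, Hakon, Ragna.
Brynja predeceased; the 5/24 allotted to Brynja's branch passes to Brynja's issue by representation.
Tove is the sole taker at this level and receives the full 5/24.
Hakon predeceased; the 5/24 allotted to Hakon's branch passes to Hakon's issue by representation.
Oskar is the sole taker at this level and receives the full 5/24.
Ragna predeceased; the 5/24 allotted to Ragna's branch passes to Ragna's issue by representation.
The 5/24 is divided into 2 equal shares of 5/48 among Asgeir, Frida.
Asgeir is living and takes 5/48.
Frida predeceased; the 5/48 allotted to Frida's branch passes to Frida's issue by representation.
The 5/48 is divided into 2 equal shares of 5/96 among Njord, Liv.
Njord is living and takes 5/96.
Liv is living and takes 5/96.

Asgeir 5/48; Eirik 3/8; Liv 5/96; Njord 5/96; Oskar 5/24; Tove 5/24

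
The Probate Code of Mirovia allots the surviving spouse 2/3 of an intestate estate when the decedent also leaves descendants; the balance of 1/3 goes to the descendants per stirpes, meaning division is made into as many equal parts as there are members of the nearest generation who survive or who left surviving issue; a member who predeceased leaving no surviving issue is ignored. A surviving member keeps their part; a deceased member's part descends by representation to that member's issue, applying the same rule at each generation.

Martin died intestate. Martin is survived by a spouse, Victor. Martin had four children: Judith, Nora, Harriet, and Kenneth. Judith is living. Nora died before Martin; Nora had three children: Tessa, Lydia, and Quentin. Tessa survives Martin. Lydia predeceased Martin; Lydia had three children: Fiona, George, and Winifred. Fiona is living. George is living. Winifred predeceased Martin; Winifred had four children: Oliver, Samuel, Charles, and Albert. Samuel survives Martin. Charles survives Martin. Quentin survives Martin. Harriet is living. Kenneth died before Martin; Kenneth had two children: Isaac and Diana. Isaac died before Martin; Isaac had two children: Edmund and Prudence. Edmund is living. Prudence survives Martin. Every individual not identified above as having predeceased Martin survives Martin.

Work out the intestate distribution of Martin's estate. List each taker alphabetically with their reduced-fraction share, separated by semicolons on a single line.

Albert 1/432; Charles 1/432; Diana 1/24; Edmund 1/48; Fiona 1/108; George 1/108; Harriet 1/12; Judith 1/12; Oliver 1/432; Prudence 1/48; Quentin 1/36; Samuel 1/432; Tessa 1/36; Victor 2/3

Victor, as surviving spouse, takes 2/3.
The remaining 1/3 passes to Martin's descendants per stirpes.
The 1/3 is divided into 4 equal shares of 1/12 among Judith, Nora, Harriet, Kenneth.
Judith is living and takes 1/12.
Nora predeceased; the 1/12 allotted to Nora's branch passes to Nora's issue by representation.
The 1/12 is divided into 3 equal shares of 1/36 among Tessa, Lydia, Quentin.
Tessa is living and takes 1/36.
Lydia predeceased; the 1/36 allotted to Lydia's branch passes to Lydia's issue by representation.
The 1/36 is divided into 3 equal shares of 1/108 among Fiona, George, Winifred.
Fiona is living and takes 1/108.
George is living and takes 1/108.
Winifred predeceased; the 1/108 allotted to Winifred's branch passes to Winifred's issue by representation.
The 1/108 is divided into 4 equal shares of 1/432 among Oliver, Samuel, Charles, Albert.
Oliver is living and takes 1/432.
Samuel is living and takes 1/432.
Charles is living and takes 1/432.
Albert is living and takes 1/432.
Quentin is living and takes 1/36.
Harriet is living and takes 1/12.
Kenneth predeceased; the 1/12 allotted to Kenneth's branch passes to Kenneth's issue by representation.
The 1/12 is divided into 2 equal shares of 1/24 among Isaac, Diana.
Isaac predeceased; the 1/24 allotted to Isaac's branch passes to Isaac's issue by representation.
The 1/24 is divided into 2 equal shares of 1/48 among Edmund, Prudence.
Edmund is living and takes 1/48.
Prudence is living and takes 1/48.
Diana is living and takes 1/24.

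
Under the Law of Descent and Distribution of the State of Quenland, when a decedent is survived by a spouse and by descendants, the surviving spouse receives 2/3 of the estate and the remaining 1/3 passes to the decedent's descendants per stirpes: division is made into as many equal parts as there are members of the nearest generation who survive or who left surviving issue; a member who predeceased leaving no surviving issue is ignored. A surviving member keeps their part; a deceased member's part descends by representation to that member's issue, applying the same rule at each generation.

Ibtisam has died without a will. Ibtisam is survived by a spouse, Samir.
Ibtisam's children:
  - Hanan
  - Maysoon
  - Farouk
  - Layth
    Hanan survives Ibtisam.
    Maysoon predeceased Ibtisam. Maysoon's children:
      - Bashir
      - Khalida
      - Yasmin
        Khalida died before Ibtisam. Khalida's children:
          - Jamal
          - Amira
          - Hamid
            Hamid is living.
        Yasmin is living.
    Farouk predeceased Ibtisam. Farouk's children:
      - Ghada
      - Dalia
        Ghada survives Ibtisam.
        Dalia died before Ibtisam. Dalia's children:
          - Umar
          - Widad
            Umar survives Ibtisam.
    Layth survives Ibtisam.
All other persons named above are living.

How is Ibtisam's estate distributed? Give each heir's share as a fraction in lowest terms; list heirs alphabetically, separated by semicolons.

Samir, as surviving spouse, takes 2/3.
The remaining 1/3 passes to Ibtisam's descendants per stirpes.
The 1/3 is divided into 4 equal shares of 1/12 among Hanan, Maysoon, Farouk, Layth.
Hanan is living and takes 1/12.
Maysoon predeceased; the 1/12 allotted to Maysoon's branch passes to Maysoon's issue by representation.
The 1/12 is divided into 3 equal shares of 1/36 among Bashir, Khalida, Yasmin.
Bashir is living and takes 1/36.
Khalida predeceased; the 1/36 allotted to Khalida's branch passes to Khalida's issue by representation.
The 1/36 is divided into 3 equal shares of 1/108 among Jamal, Amira, Hamid.
Jamal is living and takes 1/108.
Amira is living and takes 1/108.
Hamid is living and takes 1/108.
Yasmin is living and takes 1/36.
Farouk predeceased; the 1/12 allotted to Farouk's branch passes to Farouk's issue by representation.
The 1/12 is divided into 2 equal shares of 1/24 among Ghada, Dalia.
Ghada is living and takes 1/24.
Dalia predeceased; the 1/24 allotted to Dalia's branch passes to Dalia's issue by representation.
The 1/24 is divided into 2 equal shares of 1/48 among Umar, Widad.
Umar is living and takes 1/48.
Widad is living and takes 1/48.
Layth is living and takes 1/12.

Amira 1/108; Bashir 1/36; Ghada 1/24; Hamid 1/108; Hanan 1/12; Jamal 1/108; Layth 1/12; Samir 2/3; Umar 1/48; Widad 1/48; Yasmin 1/36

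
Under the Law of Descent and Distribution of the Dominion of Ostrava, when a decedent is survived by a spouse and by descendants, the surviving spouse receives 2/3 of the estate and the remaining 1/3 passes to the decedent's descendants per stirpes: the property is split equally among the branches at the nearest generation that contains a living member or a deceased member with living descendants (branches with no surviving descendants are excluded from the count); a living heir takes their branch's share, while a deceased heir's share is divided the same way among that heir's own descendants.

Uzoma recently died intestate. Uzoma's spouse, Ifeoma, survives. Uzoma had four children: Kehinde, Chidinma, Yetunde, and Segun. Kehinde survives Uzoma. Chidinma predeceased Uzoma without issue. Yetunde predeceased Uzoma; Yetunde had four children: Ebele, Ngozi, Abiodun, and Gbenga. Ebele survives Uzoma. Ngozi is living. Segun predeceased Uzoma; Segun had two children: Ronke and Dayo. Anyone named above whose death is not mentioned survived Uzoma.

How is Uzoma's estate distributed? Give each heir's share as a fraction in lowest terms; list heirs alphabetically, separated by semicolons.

Ifeoma, as surviving spouse, takes 2/3.
The remaining 1/3 passes to Uzoma's descendants per stirpes.
Chidinma left no surviving issue, so that branch lapses and is disregarded.
The 1/3 is divided into 3 equal shares of 1/9 among Kehinde, Yetunde, Segun.
Kehinde is living and takes 1/9.
Yetunde predeceased; the 1/9 allotted to Yetunde's branch passes to Yetunde's issue by representation.
The 1/9 is divided into 4 equal shares of 1/36 among Ebele, Ngozi, Abiodun, Gbenga.
Ebele is living and takes 1/36.
Ngozi is living and takes 1/36.
Abiodun is living and takes 1/36.
Gbenga is living and takes 1/36.
Segun predeceased; the 1/9 allotted to Segun's branch passes to Segun's issue by representation.
The 1/9 is divided into 2 equal shares of 1/18 among Ronke, Dayo.
Ronke is living and takes 1/18.
Dayo is living and takes 1/18.

Abiodun 1/36; Dayo 1/18; Ebele 1/36; Gbenga 1/36; Ifeoma 2/3; Kehinde 1/9; Ngozi 1/36; Ronke 1/18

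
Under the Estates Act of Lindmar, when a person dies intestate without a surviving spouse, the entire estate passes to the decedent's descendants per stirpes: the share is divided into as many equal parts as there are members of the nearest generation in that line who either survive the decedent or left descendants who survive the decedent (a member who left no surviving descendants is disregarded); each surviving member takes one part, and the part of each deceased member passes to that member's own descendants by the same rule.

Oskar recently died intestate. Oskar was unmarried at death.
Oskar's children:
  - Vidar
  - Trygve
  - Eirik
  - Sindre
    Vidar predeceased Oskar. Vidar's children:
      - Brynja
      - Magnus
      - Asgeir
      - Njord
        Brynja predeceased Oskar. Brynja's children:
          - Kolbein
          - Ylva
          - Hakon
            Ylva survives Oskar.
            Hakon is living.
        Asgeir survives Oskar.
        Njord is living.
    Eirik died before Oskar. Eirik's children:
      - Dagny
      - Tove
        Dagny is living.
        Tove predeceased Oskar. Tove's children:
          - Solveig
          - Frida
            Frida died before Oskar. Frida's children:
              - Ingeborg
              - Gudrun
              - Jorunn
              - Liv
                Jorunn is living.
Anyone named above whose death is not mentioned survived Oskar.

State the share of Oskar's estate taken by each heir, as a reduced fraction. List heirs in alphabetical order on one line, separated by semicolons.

There is no surviving spouse, so the entire estate passes to Oskar's descendants per stirpes.
The estate is divided into 4 equal shares of 1/4 among Vidar, Trygve, Eirik, Sindre.
Vidar predeceased; the 1/4 allotted to Vidar's branch passes to Vidar's issue by representation.
The 1/4 is divided into 4 equal shares of 1/16 among Brynja, Magnus, Asgeir, Njord.
Brynja predeceased; the 1/16 allotted to Brynja's branch passes to Brynja's issue by representation.
The 1/16 is divided into 3 equal shares of 1/48 among Kolbein, Ylva, Hakon.
Kolbein is living and takes 1/48.
Ylva is living and takes 1/48.
Hakon is living and takes 1/48.
Magnus is living and takes 1/16.
Asgeir is living and takes 1/16.
Njord is living and takes 1/16.
Trygve is living and takes 1/4.
Eirik predeceased; the 1/4 allotted to Eirik's branch passes to Eirik's issue by representation.
The 1/4 is divided into 2 equal shares of 1/8 among Dagny, Tove.
Dagny is living and takes 1/8.
Tove predeceased; the 1/8 allotted to Tove's branch passes to Tove's issue by representation.
The 1/8 is divided into 2 equal shares of 1/16 among Solveig, Frida.
Solveig is living and takes 1/16.
Frida predeceased; the 1/16 allotted to Frida's branch passes to Frida's issue by representation.
The 1/16 is divided into 4 equal shares of 1/64 among Ingeborg, Gudrun, Jorunn, Liv.
Ingeborg is living and takes 1/64.
Gudrun is living and takes 1/64.
Jorunn is living and takes 1/64.
Liv is living and takes 1/64.
Sindre is living and takes 1/4.

Asgeir 1/16; Dagny 1/8; Gudrun 1/64; Hakon 1/48; Ingeborg 1/64; Jorunn 1/64; Kolbein 1/48; Liv 1/64; Magnus 1/16; Njord 1/16; Sindre 1/4; Solveig 1/16; Trygve 1/4; Ylva 1/48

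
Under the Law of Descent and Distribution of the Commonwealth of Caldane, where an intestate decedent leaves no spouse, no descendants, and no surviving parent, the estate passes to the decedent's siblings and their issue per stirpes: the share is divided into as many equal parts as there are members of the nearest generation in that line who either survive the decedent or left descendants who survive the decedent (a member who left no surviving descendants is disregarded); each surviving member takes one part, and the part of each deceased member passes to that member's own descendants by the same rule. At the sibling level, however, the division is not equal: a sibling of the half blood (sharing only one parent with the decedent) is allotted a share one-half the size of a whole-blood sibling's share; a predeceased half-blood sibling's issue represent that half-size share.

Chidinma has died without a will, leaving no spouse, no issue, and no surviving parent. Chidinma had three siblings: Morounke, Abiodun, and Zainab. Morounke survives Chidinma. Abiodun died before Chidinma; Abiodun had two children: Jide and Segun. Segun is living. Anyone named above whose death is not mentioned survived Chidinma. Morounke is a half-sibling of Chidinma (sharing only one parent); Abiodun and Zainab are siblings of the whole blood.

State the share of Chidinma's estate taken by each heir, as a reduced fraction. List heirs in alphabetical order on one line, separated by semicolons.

Jide 1/5; Morounke 1/5; Segun 1/5; Zainab 2/5

No spouse, descendants, or parent survives, so the estate passes to Chidinma's siblings per stirpes.
Half-blood siblings count for one-half the weight of whole-blood siblings at the initial division.
Dividing 1 in proportion to weights (total weight 5/2): Morounke (weight 1/2) → 1/5; Abiodun (weight 1) → 2/5; Zainab (weight 1) → 2/5.
Morounke is living and takes 1/5.
Abiodun predeceased; the 2/5 allotted to Abiodun's branch passes to Abiodun's issue by representation.
The 2/5 is divided into 2 equal shares of 1/5 among Jide, Segun.
Jide is living and takes 1/5.
Segun is living and takes 1/5.
Zainab is living and takes 2/5.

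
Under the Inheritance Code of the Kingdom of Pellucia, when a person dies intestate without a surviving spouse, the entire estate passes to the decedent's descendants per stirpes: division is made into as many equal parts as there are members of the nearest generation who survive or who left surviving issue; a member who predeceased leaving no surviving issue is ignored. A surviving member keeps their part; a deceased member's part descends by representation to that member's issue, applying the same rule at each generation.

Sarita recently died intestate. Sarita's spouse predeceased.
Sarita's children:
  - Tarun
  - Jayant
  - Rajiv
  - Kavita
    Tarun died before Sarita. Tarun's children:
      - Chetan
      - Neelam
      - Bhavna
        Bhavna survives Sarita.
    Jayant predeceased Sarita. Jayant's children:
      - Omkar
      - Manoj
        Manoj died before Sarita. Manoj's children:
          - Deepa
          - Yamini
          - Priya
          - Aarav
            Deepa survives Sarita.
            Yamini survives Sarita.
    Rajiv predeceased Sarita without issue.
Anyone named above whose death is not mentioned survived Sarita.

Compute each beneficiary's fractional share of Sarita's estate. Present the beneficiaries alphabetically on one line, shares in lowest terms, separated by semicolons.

There is no surviving spouse, so the entire estate passes to Sarita's descendants per stirpes.
Rajiv left no surviving issue, so that branch lapses and is disregarded.
The estate is divided into 3 equal shares of 1/3 among Tarun, Jayant, Kavita.
Tarun predeceased; the 1/3 allotted to Tarun's branch passes to Tarun's issue by representation.
The 1/3 is divided into 3 equal shares of 1/9 among Chetan, Neelam, Bhavna.
Chetan is living and takes 1/9.
Neelam is living and takes 1/9.
Bhavna is living and takes 1/9.
Jayant predeceased; the 1/3 allotted to Jayant's branch passes to Jayant's issue by representation.
The 1/3 is divided into 2 equal shares of 1/6 among Omkar, Manoj.
Omkar is living and takes 1/6.
Manoj predeceased; the 1/6 allotted to Manoj's branch passes to Manoj's issue by representation.
The 1/6 is divided into 4 equal shares of 1/24 among Deepa, Yamini, Priya, Aarav.
Deepa is living and takes 1/24.
Yamini is living and takes 1/24.
Priya is living and takes 1/24.
Aarav is living and takes 1/24.
Kavita is living and takes 1/3.

Aarav 1/24; Bhavna 1/9; Chetan 1/9; Deepa 1/24; Kavita 1/3; Neelam 1/9; Omkar 1/6; Priya 1/24; Yamini 1/24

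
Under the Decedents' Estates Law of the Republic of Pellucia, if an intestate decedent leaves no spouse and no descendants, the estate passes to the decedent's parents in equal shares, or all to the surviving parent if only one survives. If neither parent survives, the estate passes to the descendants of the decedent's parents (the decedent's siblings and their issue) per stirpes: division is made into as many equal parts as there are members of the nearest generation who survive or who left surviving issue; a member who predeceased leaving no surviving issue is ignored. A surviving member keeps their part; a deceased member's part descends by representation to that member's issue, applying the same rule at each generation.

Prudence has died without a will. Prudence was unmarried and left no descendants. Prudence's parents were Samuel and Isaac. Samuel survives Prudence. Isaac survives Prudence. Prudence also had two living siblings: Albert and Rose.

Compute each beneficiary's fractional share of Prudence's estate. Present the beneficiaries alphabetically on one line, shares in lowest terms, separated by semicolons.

Isaac 1/2; Samuel 1/2

Both parents survive, so Samuel and Isaac each take 1/2. The siblings take nothing because a surviving parent has priority.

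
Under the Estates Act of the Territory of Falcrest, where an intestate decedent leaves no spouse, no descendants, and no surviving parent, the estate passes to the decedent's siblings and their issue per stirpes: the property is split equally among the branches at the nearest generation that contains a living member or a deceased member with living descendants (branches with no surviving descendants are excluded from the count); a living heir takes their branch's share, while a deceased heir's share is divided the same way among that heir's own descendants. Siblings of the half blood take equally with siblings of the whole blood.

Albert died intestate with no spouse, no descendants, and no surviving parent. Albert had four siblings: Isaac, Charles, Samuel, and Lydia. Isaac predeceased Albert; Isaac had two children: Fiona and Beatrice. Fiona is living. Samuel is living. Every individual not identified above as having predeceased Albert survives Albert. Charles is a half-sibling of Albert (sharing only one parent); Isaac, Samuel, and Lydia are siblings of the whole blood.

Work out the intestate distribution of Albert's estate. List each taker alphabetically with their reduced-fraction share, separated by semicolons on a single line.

No spouse, descendants, or parent survives, so the estate passes to Albert's siblings per stirpes.
Half-blood and whole-blood siblings take equally under the stated rule.
The estate is divided into 4 equal shares of 1/4 among Isaac, Charles, Samuel, Lydia.
Isaac predeceased; the 1/4 allotted to Isaac's branch passes to Isaac's issue by representation.
The 1/4 is divided into 2 equal shares of 1/8 among Fiona, Beatrice.
Fiona is living and takes 1/8.
Beatrice is living and takes 1/8.
Charles is living and takes 1/4.
Samuel is living and takes 1/4.
Lydia is living and takes 1/4.

Beatrice 1/8; Charles 1/4; Fiona 1/8; Lydia 1/4; Samuel 1/4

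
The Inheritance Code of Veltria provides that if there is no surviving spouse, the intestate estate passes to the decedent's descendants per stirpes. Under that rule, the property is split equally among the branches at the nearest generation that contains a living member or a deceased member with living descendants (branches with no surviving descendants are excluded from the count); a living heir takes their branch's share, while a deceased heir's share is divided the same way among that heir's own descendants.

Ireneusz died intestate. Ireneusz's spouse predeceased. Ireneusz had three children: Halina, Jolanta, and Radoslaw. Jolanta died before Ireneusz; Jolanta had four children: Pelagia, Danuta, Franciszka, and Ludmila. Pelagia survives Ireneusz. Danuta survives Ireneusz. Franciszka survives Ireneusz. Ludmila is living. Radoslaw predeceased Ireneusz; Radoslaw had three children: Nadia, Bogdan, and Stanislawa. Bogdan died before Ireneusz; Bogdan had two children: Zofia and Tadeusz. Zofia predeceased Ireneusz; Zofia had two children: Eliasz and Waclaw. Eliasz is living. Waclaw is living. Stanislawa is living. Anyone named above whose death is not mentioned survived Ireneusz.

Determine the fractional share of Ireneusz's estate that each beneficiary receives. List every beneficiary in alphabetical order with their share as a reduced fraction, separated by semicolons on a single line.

Danuta 1/12; Eliasz 1/36; Franciszka 1/12; Halina 1/3; Ludmila 1/12; Nadia 1/9; Pelagia 1/12; Stanislawa 1/9; Tadeusz 1/18; Waclaw 1/36

There is no surviving spouse, so the entire estate passes to Ireneusz's descendants per stirpes.
The estate is divided into 3 equal shares of 1/3 among Halina, Jolanta, Radoslaw.
Halina is living and takes 1/3.
Jolanta predeceased; the 1/3 allotted to Jolanta's branch passes to Jolanta's issue by representation.
The 1/3 is divided into 4 equal shares of 1/12 among Pelagia, Danuta, Franciszka, Ludmila.
Pelagia is living and takes 1/12.
Danuta is living and takes 1/12.
Franciszka is living and takes 1/12.
Ludmila is living and takes 1/12.
Radoslaw predeceased; the 1/3 allotted to Radoslaw's branch passes to Radoslaw's issue by representation.
The 1/3 is divided into 3 equal shares of 1/9 among Nadia, Bogdan, Stanislawa.
Nadia is living and takes 1/9.
Bogdan predeceased; the 1/9 allotted to Bogdan's branch passes to Bogdan's issue by representation.
The 1/9 is divided into 2 equal shares of 1/18 among Zofia, Tadeusz.
Zofia predeceased; the 1/18 allotted to Zofia's branch passes to Zofia's issue by representation.
The 1/18 is divided into 2 equal shares of 1/36 among Eliasz, Waclaw.
Eliasz is living and takes 1/36.
Waclaw is living and takes 1/36.
Tadeusz is living and takes 1/18.
Stanislawa is living and takes 1/9.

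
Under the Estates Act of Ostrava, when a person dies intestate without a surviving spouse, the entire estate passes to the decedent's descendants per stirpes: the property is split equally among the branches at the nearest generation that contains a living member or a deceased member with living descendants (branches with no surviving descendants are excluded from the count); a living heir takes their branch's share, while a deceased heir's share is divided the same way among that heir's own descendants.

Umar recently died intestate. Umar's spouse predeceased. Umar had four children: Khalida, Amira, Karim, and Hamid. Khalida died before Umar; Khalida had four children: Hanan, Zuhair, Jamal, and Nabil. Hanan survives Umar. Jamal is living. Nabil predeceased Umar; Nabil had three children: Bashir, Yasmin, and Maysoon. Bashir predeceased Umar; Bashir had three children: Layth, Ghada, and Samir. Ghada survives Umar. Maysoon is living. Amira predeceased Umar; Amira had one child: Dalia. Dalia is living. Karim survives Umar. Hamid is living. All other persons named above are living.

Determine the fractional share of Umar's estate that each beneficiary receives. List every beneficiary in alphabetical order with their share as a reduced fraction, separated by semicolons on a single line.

Dalia 1/4; Ghada 1/144; Hamid 1/4; Hanan 1/16; Jamal 1/16; Karim 1/4; Layth 1/144; Maysoon 1/48; Samir 1/144; Yasmin 1/48; Zuhair 1/16

There is no surviving spouse, so the entire estate passes to Umar's descendants per stirpes.
The estate is divided into 4 equal shares of 1/4 among Khalida, Amira, Karim, Hamid.
Khalida predeceased; the 1/4 allotted to Khalida's branch passes to Khalida's issue by representation.
The 1/4 is divided into 4 equal shares of 1/16 among Hanan, Zuhair, Jamal, Nabil.
Hanan is living and takes 1/16.
Zuhair is living and takes 1/16.
Jamal is living and takes 1/16.
Nabil predeceased; the 1/16 allotted to Nabil's branch passes to Nabil's issue by representation.
The 1/16 is divided into 3 equal shares of 1/48 among Bashir, Yasmin, Maysoon.
Bashir predeceased; the 1/48 allotted to Bashir's branch passes to Bashir's issue by representation.
The 1/48 is divided into 3 equal shares of 1/144 among Layth, Ghada, Samir.
Layth is living and takes 1/144.
Ghada is living and takes 1/144.
Samir is living and takes 1/144.
Yasmin is living and takes 1/48.
Maysoon is living and takes 1/48.
Amira predeceased; the 1/4 allotted to Amira's branch passes to Amira's issue by representation.
Dalia is the sole taker at this level and receives the full 1/4.
Karim is living and takes 1/4.
Hamid is living and takes 1/4.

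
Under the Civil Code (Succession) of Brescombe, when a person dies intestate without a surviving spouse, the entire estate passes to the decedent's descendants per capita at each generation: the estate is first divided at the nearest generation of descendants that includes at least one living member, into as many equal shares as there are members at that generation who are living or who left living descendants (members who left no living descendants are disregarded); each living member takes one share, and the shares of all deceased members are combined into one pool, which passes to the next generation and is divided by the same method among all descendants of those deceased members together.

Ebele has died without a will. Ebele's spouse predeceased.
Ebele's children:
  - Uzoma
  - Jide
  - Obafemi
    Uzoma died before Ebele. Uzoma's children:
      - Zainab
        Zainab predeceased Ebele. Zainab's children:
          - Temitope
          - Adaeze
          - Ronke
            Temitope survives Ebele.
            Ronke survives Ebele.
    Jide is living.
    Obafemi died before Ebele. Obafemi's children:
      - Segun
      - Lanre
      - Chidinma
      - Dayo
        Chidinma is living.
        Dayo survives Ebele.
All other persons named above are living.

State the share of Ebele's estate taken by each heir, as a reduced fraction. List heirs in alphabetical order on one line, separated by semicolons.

There is no surviving spouse, so the entire estate passes to Ebele's descendants per capita at each generation.
At generation 1 (Uzoma, Jide, Obafemi) there are 3 shares of (1)/3 = 1/3 each.
Living: Jide — each takes 1/3.
Deceased: Uzoma and Obafemi. Their combined 2/3 is pooled and carried to generation 2.
At generation 2 (Zainab, Segun, Lanre, Chidinma, Dayo) there are 5 shares of (2/3)/5 = 2/15 each.
Living: Segun, Lanre, Chidinma, and Dayo — each takes 2/15.
Deceased: Zainab. That 2/15 share is carried to generation 3.
At generation 3 (Temitope, Adaeze, Ronke) there are 3 shares of (2/15)/3 = 2/45 each.
Living: Temitope, Adaeze, and Ronke — each takes 2/45.

Adaeze 2/45; Chidinma 2/15; Dayo 2/15; Jide 1/3; Lanre 2/15; Ronke 2/45; Segun 2/15; Temitope 2/45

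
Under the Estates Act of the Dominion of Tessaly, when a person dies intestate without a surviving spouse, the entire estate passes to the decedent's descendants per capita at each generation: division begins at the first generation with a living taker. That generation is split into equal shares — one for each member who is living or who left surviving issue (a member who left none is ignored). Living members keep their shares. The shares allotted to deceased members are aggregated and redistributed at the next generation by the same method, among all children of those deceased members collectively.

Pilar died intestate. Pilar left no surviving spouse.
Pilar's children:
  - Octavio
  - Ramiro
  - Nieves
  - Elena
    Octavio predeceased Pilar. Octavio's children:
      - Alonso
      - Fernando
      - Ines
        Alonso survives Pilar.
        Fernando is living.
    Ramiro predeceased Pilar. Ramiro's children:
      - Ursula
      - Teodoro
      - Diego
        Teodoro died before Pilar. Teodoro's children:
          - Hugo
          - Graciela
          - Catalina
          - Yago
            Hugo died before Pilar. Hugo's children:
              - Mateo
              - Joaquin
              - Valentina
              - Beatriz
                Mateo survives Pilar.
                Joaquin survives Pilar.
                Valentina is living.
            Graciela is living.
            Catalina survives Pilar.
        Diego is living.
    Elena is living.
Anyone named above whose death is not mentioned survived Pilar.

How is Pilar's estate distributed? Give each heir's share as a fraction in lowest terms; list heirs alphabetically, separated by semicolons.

There is no surviving spouse, so the entire estate passes to Pilar's descendants per capita at each generation.
At generation 1 (Octavio, Ramiro, Nieves, Elena) there are 4 shares of (1)/4 = 1/4 each.
Living: Nieves and Elena — each takes 1/4.
Deceased: Octavio and Ramiro. Their combined 1/2 is pooled and carried to generation 2.
At generation 2 (Alonso, Fernando, Ines, Ursula, Teodoro, Diego) there are 6 shares of (1/2)/6 = 1/12 each.
Living: Alonso, Fernando, Ines, Ursula, and Diego — each takes 1/12.
Deceased: Teodoro. That 1/12 share is carried to generation 3.
At generation 3 (Hugo, Graciela, Catalina, Yago) there are 4 shares of (1/12)/4 = 1/48 each.
Living: Graciela, Catalina, and Yago — each takes 1/48.
Deceased: Hugo. That 1/48 share is carried to generation 4.
At generation 4 (Mateo, Joaquin, Valentina, Beatriz) there are 4 shares of (1/48)/4 = 1/192 each.
Living: Mateo, Joaquin, Valentina, and Beatriz — each takes 1/192.

Alonso 1/12; Beatriz 1/192; Catalina 1/48; Diego 1/12; Elena 1/4; Fernando 1/12; Graciela 1/48; Ines 1/12; Joaquin 1/192; Mateo 1/192; Nieves 1/4; Ursula 1/12; Valentina 1/192; Yago 1/48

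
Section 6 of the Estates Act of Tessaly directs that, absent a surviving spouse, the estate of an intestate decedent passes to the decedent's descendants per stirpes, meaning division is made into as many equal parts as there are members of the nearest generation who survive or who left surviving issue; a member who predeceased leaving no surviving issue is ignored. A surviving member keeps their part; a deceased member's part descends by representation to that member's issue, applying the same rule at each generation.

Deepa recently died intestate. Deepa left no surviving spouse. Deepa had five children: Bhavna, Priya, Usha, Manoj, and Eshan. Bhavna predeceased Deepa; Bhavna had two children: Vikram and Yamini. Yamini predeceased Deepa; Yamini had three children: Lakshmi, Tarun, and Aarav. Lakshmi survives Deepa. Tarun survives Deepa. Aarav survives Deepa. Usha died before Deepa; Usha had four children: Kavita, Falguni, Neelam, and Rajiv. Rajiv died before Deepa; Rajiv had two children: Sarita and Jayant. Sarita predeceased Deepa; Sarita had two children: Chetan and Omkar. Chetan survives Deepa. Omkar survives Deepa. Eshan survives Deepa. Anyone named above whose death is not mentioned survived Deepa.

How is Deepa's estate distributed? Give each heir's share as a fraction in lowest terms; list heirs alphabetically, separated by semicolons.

Aarav 1/30; Chetan 1/80; Eshan 1/5; Falguni 1/20; Jayant 1/40; Kavita 1/20; Lakshmi 1/30; Manoj 1/5; Neelam 1/20; Omkar 1/80; Priya 1/5; Tarun 1/30; Vikram 1/10

There is no surviving spouse, so the entire estate passes to Deepa's descendants per stirpes.
The estate is divided into 5 equal shares of 1/5 among Bhavna, Priya, Usha, Manoj, Eshan.
Bhavna predeceased; the 1/5 allotted to Bhavna's branch passes to Bhavna's issue by representation.
The 1/5 is divided into 2 equal shares of 1/10 among Vikram, Yamini.
Vikram is living and takes 1/10.
Yamini predeceased; the 1/10 allotted to Yamini's branch passes to Yamini's issue by representation.
The 1/10 is divided into 3 equal shares of 1/30 among Lakshmi, Tarun, Aarav.
Lakshmi is living and takes 1/30.
Tarun is living and takes 1/30.
Aarav is living and takes 1/30.
Priya is living and takes 1/5.
Usha predeceased; the 1/5 allotted to Usha's branch passes to Usha's issue by representation.
The 1/5 is divided into 4 equal shares of 1/20 among Kavita, Falguni, Neelam, Rajiv.
Kavita is living and takes 1/20.
Falguni is living and takes 1/20.
Neelam is living and takes 1/20.
Rajiv predeceased; the 1/20 allotted to Rajiv's branch passes to Rajiv's issue by representation.
The 1/20 is divided into 2 equal shares of 1/40 among Sarita, Jayant.
Sarita predeceased; the 1/40 allotted to Sarita's branch passes to Sarita's issue by representation.
The 1/40 is divided into 2 equal shares of 1/80 among Chetan, Omkar.
Chetan is living and takes 1/80.
Omkar is living and takes 1/80.
Jayant is living and takes 1/40.
Manoj is living and takes 1/5.
Eshan is living and takes 1/5.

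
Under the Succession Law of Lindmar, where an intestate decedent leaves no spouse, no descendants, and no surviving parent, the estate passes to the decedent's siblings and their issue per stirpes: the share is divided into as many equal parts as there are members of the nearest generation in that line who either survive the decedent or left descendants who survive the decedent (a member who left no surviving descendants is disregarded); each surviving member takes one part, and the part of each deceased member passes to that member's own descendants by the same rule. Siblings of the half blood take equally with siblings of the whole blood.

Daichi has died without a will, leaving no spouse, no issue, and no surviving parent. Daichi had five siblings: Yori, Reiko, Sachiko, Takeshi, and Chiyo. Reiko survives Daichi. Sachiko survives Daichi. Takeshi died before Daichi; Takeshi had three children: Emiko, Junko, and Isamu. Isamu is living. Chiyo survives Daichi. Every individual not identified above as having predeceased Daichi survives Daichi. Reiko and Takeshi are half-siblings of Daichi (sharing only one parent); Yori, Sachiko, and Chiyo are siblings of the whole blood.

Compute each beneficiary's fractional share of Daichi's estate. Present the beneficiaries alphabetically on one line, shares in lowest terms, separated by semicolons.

No spouse, descendants, or parent survives, so the estate passes to Daichi's siblings per stirpes.
Half-blood and whole-blood siblings take equally under the stated rule.
The estate is divided into 5 equal shares of 1/5 among Yori, Reiko, Sachiko, Takeshi, Chiyo.
Yori is living and takes 1/5.
Reiko is living and takes 1/5.
Sachiko is living and takes 1/5.
Takeshi predeceased; the 1/5 allotted to Takeshi's branch passes to Takeshi's issue by representation.
The 1/5 is divided into 3 equal shares of 1/15 among Emiko, Junko, Isamu.
Emiko is living and takes 1/15.
Junko is living and takes 1/15.
Isamu is living and takes 1/15.
Chiyo is living and takes 1/5.

Chiyo 1/5; Emiko 1/15; Isamu 1/15; Junko 1/15; Reiko 1/5; Sachiko 1/5; Yori 1/5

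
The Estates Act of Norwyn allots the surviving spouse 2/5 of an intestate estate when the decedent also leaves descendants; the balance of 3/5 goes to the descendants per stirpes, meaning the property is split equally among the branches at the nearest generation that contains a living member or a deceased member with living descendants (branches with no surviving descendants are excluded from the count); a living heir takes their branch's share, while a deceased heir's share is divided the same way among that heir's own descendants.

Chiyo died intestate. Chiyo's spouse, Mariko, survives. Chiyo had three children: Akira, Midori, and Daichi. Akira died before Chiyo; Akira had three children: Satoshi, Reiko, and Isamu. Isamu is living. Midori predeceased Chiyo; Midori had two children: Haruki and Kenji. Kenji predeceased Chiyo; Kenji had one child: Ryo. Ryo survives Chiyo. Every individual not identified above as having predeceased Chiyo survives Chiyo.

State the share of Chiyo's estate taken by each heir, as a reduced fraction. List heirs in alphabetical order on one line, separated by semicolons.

Daichi 1/5; Haruki 1/10; Isamu 1/15; Mariko 2/5; Reiko 1/15; Ryo 1/10; Satoshi 1/15

Mariko, as surviving spouse, takes 2/5.
The remaining 3/5 passes to Chiyo's descendants per stirpes.
The 3/5 is divided into 3 equal shares of 1/5 among Akira, Midori, Daichi.
Akira predeceased; the 1/5 allotted to Akira's branch passes to Akira's issue by representation.
The 1/5 is divided into 3 equal shares of 1/15 among Satoshi, Reiko, Isamu.
Satoshi is living and takes 1/15.
Reiko is living and takes 1/15.
Isamu is living and takes 1/15.
Midori predeceased; the 1/5 allotted to Midori's branch passes to Midori's issue by representation.
The 1/5 is divided into 2 equal shares of 1/10 among Haruki, Kenji.
Haruki is living and takes 1/10.
Kenji predeceased; the 1/10 allotted to Kenji's branch passes to Kenji's issue by representation.
Ryo is the sole taker at this level and receives the full 1/10.
Daichi is living and takes 1/5.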